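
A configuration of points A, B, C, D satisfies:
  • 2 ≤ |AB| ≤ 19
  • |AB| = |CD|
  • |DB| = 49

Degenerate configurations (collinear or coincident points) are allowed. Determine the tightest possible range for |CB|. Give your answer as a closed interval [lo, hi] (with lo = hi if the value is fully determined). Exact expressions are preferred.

|AB| ∈ [2, 19]
|BD| ∈ {49}
|CD| ∈ [2, 19]
|AD| ∈ [30, 68]
|BC| ∈ [30, 68]
|AC| ∈ [11, 87]

|CB| ∈ [30, 68]  (≈ [30.0000, 68.0000])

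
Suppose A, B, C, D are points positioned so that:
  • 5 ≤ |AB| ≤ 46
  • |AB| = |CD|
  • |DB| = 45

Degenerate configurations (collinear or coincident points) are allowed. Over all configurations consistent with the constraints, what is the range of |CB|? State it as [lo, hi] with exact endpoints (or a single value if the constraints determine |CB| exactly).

|AB| ∈ [5, 46]
|BD| ∈ {45}
|CD| ∈ [5, 46]
|AD| ∈ [0, 91]
|BC| ∈ [0, 91]
|AC| ∈ [0, 137]

|CB| ∈ [0, 91]  (≈ [0.0000, 91.0000])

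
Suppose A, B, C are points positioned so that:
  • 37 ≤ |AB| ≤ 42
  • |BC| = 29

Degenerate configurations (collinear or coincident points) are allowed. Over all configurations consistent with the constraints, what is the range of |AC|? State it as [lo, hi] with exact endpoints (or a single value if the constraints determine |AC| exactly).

|AB| ∈ [37, 42]
|BC| ∈ {29}
|AC| ∈ [8, 71]

|AC| ∈ [8, 71]  (≈ [8.0000, 71.0000])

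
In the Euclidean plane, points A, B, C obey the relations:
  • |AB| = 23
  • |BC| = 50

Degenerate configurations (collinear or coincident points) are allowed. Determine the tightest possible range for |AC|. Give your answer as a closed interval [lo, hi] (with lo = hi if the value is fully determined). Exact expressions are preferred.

|AC| ∈ [27, 73]  (≈ [27.0000, 73.0000])

|AB| ∈ {23}
|BC| ∈ {50}
|AC| ∈ [27, 73]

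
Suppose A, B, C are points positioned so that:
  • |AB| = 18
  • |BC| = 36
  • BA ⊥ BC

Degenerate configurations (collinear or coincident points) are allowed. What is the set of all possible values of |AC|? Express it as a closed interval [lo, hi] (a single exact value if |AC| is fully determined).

|AC| = 18·√(5)  (≈ 40.2492)

|AB| ∈ {18}
|BC| ∈ {36}
|AC| ∈ {18·√(5)}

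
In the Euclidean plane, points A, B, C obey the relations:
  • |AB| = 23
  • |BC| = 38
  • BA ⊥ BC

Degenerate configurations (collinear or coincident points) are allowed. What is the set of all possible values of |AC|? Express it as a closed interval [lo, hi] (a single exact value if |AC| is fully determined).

|AC| = √(1973)  (≈ 44.4185)

|AB| ∈ {23}
|BC| ∈ {38}
|AC| ∈ {√(1973)}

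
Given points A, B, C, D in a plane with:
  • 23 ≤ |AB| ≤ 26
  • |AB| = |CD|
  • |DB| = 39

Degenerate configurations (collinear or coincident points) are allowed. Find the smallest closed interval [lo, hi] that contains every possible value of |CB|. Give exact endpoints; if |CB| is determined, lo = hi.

|AB| ∈ [23, 26]
|BD| ∈ {39}
|CD| ∈ [23, 26]
|AD| ∈ [13, 65]
|BC| ∈ [13, 65]
|AC| ∈ [0, 91]

|CB| ∈ [13, 65]  (≈ [13.0000, 65.0000])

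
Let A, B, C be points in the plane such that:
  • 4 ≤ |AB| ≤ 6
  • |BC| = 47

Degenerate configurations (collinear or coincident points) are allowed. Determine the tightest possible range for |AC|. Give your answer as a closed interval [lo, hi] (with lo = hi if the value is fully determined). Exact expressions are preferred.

|AB| ∈ [4, 6]
|BC| ∈ {47}
|AC| ∈ [41, 53]

|AC| ∈ [41, 53]  (≈ [41.0000, 53.0000])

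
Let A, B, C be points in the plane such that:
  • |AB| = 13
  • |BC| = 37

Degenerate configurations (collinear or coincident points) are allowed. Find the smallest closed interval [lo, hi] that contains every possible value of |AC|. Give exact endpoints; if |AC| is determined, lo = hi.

|AB| ∈ {13}
|BC| ∈ {37}
|AC| ∈ [24, 50]

|AC| ∈ [24, 50]  (≈ [24.0000, 50.0000])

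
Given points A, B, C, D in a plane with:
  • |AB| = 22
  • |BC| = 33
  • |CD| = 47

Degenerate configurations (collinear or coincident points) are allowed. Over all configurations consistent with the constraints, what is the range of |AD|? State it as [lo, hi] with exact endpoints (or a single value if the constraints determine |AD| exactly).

|AB| ∈ {22}
|BC| ∈ {33}
|CD| ∈ {47}
|AC| ∈ [11, 55]
|BD| ∈ [14, 80]
|AD| ∈ [0, 102]

|AD| ∈ [0, 102]  (≈ [0.0000, 102.0000])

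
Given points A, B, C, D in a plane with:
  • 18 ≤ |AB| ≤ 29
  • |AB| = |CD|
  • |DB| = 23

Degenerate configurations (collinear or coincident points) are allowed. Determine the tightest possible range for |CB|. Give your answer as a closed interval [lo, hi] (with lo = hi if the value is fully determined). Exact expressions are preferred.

|AB| ∈ [18, 29]
|BD| ∈ {23}
|CD| ∈ [18, 29]
|AD| ∈ [0, 52]
|BC| ∈ [0, 52]
|AC| ∈ [0, 81]

|CB| ∈ [0, 52]  (≈ [0.0000, 52.0000])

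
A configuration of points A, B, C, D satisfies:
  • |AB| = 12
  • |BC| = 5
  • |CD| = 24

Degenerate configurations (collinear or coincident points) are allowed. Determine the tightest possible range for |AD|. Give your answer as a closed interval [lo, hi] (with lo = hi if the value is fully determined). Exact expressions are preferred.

|AD| ∈ [7, 41]  (≈ [7.0000, 41.0000])

|AB| ∈ {12}
|BC| ∈ {5}
|CD| ∈ {24}
|AC| ∈ [7, 17]
|BD| ∈ [19, 29]
|AD| ∈ [7, 41]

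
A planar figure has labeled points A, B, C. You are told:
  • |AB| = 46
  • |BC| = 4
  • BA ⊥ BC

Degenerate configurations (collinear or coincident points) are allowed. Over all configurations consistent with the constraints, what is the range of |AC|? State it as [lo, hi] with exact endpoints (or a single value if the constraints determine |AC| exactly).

|AB| ∈ {46}
|BC| ∈ {4}
|AC| ∈ {2·√(533)}

|AC| = 2·√(533)  (≈ 46.1736)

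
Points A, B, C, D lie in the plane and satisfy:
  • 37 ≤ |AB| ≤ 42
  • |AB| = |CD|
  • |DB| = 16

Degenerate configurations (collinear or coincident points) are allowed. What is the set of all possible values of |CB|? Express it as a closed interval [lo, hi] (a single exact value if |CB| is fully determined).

|AB| ∈ [37, 42]
|BD| ∈ {16}
|CD| ∈ [37, 42]
|AD| ∈ [21, 58]
|BC| ∈ [21, 58]
|AC| ∈ [0, 100]

|CB| ∈ [21, 58]  (≈ [21.0000, 58.0000])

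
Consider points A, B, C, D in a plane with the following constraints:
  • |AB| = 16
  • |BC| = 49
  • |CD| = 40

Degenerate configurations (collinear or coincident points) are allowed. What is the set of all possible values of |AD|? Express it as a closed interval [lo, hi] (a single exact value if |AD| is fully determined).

|AB| ∈ {16}
|BC| ∈ {49}
|CD| ∈ {40}
|AC| ∈ [33, 65]
|BD| ∈ [9, 89]
|AD| ∈ [0, 105]

|AD| ∈ [0, 105]  (≈ [0.0000, 105.0000])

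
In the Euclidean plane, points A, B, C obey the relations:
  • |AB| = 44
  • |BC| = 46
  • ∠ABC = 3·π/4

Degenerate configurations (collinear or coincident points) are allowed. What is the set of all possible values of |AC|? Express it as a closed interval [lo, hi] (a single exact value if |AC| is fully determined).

|AB| ∈ {44}
|BC| ∈ {46}
|AC| ∈ {2·√(506·√(2) + 1013)}

|AC| = 2·√(506·√(2) + 1013)  (≈ 83.1527)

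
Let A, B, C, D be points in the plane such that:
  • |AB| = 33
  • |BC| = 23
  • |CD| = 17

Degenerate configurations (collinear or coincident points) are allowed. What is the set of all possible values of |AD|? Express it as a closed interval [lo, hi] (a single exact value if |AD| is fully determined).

|AD| ∈ [0, 73]  (≈ [0.0000, 73.0000])

|AB| ∈ {33}
|BC| ∈ {23}
|CD| ∈ {17}
|AC| ∈ [10, 56]
|BD| ∈ [6, 40]
|AD| ∈ [0, 73]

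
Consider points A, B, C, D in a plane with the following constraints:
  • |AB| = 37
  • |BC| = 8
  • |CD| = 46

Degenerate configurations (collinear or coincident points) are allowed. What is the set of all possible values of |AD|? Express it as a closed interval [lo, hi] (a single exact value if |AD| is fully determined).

|AB| ∈ {37}
|BC| ∈ {8}
|CD| ∈ {46}
|AC| ∈ [29, 45]
|BD| ∈ [38, 54]
|AD| ∈ [1, 91]

|AD| ∈ [1, 91]  (≈ [1.0000, 91.0000])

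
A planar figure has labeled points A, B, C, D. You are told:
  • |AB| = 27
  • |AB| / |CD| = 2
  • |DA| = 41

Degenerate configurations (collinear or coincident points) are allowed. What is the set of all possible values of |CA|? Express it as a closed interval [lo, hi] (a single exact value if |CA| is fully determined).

|AB| ∈ {27}
|AD| ∈ {41}
|CD| ∈ {27/2}
|BD| ∈ [14, 68]
|AC| ∈ [55/2, 109/2]
|BC| ∈ [1/2, 163/2]

|CA| ∈ [55/2, 109/2]  (≈ [27.5000, 54.5000])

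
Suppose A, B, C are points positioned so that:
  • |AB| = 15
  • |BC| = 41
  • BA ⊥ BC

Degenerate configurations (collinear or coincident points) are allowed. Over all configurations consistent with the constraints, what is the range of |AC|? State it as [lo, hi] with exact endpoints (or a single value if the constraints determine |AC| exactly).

|AB| ∈ {15}
|BC| ∈ {41}
|AC| ∈ {√(1906)}

|AC| = √(1906)  (≈ 43.6578)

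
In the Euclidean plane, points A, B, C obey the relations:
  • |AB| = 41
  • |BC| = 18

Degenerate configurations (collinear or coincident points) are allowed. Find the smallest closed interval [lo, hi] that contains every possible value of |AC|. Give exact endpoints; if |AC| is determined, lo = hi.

|AC| ∈ [23, 59]  (≈ [23.0000, 59.0000])

|AB| ∈ {41}
|BC| ∈ {18}
|AC| ∈ [23, 59]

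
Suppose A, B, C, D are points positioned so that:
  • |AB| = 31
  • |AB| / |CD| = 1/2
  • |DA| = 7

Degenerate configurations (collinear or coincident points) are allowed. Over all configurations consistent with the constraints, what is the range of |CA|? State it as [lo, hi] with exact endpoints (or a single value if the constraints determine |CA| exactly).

|AB| ∈ {31}
|AD| ∈ {7}
|CD| ∈ {62}
|BD| ∈ [24, 38]
|AC| ∈ [55, 69]
|BC| ∈ [24, 100]

|CA| ∈ [55, 69]  (≈ [55.0000, 69.0000])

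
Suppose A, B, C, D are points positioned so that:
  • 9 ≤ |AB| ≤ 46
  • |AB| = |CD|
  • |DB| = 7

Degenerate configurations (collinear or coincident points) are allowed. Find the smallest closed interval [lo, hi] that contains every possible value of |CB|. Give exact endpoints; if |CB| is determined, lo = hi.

|CB| ∈ [2, 53]  (≈ [2.0000, 53.0000])

|AB| ∈ [9, 46]
|BD| ∈ {7}
|CD| ∈ [9, 46]
|AD| ∈ [2, 53]
|BC| ∈ [2, 53]
|AC| ∈ [0, 99]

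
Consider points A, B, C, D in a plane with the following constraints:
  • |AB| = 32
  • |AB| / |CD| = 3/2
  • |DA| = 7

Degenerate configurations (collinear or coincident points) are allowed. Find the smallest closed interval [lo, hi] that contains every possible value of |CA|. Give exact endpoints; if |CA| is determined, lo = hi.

|AB| ∈ {32}
|AD| ∈ {7}
|CD| ∈ {64/3}
|BD| ∈ [25, 39]
|AC| ∈ [43/3, 85/3]
|BC| ∈ [11/3, 181/3]

|CA| ∈ [43/3, 85/3]  (≈ [14.3333, 28.3333])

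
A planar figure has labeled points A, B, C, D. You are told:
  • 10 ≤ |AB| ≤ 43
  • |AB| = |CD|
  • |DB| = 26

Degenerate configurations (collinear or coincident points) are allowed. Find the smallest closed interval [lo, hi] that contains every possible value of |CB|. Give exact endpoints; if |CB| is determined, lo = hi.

|AB| ∈ [10, 43]
|BD| ∈ {26}
|CD| ∈ [10, 43]
|AD| ∈ [0, 69]
|BC| ∈ [0, 69]
|AC| ∈ [0, 112]

|CB| ∈ [0, 69]  (≈ [0.0000, 69.0000])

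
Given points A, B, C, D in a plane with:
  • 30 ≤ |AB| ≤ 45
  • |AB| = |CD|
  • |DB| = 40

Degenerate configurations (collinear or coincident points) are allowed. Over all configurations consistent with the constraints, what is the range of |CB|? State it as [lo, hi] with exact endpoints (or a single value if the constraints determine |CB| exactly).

|AB| ∈ [30, 45]
|BD| ∈ {40}
|CD| ∈ [30, 45]
|AD| ∈ [0, 85]
|BC| ∈ [0, 85]
|AC| ∈ [0, 130]

|CB| ∈ [0, 85]  (≈ [0.0000, 85.0000])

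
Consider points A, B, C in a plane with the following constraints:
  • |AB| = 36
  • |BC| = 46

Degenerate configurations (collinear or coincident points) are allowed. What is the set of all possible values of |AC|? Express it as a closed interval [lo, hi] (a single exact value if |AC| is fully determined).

|AC| ∈ [10, 82]  (≈ [10.0000, 82.0000])

|AB| ∈ {36}
|BC| ∈ {46}
|AC| ∈ [10, 82]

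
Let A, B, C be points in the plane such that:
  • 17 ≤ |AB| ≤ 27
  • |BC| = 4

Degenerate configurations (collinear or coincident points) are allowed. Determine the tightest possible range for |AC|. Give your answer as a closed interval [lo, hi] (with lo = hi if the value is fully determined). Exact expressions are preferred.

|AB| ∈ [17, 27]
|BC| ∈ {4}
|AC| ∈ [13, 31]

|AC| ∈ [13, 31]  (≈ [13.0000, 31.0000])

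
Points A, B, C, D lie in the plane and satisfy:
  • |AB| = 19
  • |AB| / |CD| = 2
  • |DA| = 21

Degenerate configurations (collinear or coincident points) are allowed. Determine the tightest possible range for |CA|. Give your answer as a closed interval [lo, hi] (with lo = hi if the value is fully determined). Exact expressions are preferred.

|AB| ∈ {19}
|AD| ∈ {21}
|CD| ∈ {19/2}
|BD| ∈ [2, 40]
|AC| ∈ [23/2, 61/2]
|BC| ∈ [0, 99/2]

|CA| ∈ [23/2, 61/2]  (≈ [11.5000, 30.5000])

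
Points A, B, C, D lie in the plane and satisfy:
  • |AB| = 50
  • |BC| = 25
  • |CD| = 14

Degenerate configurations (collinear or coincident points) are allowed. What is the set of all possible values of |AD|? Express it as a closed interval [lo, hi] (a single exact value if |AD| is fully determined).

|AB| ∈ {50}
|BC| ∈ {25}
|CD| ∈ {14}
|AC| ∈ [25, 75]
|BD| ∈ [11, 39]
|AD| ∈ [11, 89]

|AD| ∈ [11, 89]  (≈ [11.0000, 89.0000])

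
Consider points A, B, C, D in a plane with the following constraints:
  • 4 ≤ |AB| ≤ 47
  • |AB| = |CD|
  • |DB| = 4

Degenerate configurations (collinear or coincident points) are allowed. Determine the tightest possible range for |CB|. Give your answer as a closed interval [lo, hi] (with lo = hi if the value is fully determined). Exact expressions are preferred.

|AB| ∈ [4, 47]
|BD| ∈ {4}
|CD| ∈ [4, 47]
|AD| ∈ [0, 51]
|BC| ∈ [0, 51]
|AC| ∈ [0, 98]

|CB| ∈ [0, 51]  (≈ [0.0000, 51.0000])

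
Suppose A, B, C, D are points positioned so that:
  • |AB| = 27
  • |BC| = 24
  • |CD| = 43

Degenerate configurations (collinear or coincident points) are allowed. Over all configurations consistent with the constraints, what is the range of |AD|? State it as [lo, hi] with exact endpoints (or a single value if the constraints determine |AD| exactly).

|AB| ∈ {27}
|BC| ∈ {24}
|CD| ∈ {43}
|AC| ∈ [3, 51]
|BD| ∈ [19, 67]
|AD| ∈ [0, 94]

|AD| ∈ [0, 94]  (≈ [0.0000, 94.0000])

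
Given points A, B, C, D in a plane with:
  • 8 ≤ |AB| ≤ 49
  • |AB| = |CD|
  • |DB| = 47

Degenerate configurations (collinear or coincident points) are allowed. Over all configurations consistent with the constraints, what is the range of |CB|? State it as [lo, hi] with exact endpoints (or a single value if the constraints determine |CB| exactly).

|AB| ∈ [8, 49]
|BD| ∈ {47}
|CD| ∈ [8, 49]
|AD| ∈ [0, 96]
|BC| ∈ [0, 96]
|AC| ∈ [0, 145]

|CB| ∈ [0, 96]  (≈ [0.0000, 96.0000])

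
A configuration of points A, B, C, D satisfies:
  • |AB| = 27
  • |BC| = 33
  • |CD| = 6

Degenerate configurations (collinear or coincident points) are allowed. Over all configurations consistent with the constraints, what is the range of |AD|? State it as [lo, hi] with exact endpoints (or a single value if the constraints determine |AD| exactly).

|AB| ∈ {27}
|BC| ∈ {33}
|CD| ∈ {6}
|AC| ∈ [6, 60]
|BD| ∈ [27, 39]
|AD| ∈ [0, 66]

|AD| ∈ [0, 66]  (≈ [0.0000, 66.0000])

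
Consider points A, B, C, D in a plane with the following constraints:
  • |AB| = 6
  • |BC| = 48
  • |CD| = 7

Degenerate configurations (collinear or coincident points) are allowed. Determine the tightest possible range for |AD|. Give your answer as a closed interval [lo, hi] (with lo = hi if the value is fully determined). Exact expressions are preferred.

|AB| ∈ {6}
|BC| ∈ {48}
|CD| ∈ {7}
|AC| ∈ [42, 54]
|BD| ∈ [41, 55]
|AD| ∈ [35, 61]

|AD| ∈ [35, 61]  (≈ [35.0000, 61.0000])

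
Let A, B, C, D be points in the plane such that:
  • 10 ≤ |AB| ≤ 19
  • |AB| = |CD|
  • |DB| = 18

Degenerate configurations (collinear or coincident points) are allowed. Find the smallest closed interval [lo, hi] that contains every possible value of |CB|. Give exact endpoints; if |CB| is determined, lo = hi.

|CB| ∈ [0, 37]  (≈ [0.0000, 37.0000])

|AB| ∈ [10, 19]
|BD| ∈ {18}
|CD| ∈ [10, 19]
|AD| ∈ [0, 37]
|BC| ∈ [0, 37]
|AC| ∈ [0, 56]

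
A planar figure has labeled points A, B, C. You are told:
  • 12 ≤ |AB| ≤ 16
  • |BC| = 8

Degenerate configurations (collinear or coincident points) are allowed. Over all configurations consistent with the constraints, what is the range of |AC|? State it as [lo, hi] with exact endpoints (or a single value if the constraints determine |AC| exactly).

|AB| ∈ [12, 16]
|BC| ∈ {8}
|AC| ∈ [4, 24]

|AC| ∈ [4, 24]  (≈ [4.0000, 24.0000])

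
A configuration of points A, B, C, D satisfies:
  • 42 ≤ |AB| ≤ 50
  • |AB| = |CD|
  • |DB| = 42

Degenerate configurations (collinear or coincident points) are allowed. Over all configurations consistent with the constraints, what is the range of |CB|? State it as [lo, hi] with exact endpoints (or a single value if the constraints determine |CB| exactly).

|AB| ∈ [42, 50]
|BD| ∈ {42}
|CD| ∈ [42, 50]
|AD| ∈ [0, 92]
|BC| ∈ [0, 92]
|AC| ∈ [0, 142]

|CB| ∈ [0, 92]  (≈ [0.0000, 92.0000])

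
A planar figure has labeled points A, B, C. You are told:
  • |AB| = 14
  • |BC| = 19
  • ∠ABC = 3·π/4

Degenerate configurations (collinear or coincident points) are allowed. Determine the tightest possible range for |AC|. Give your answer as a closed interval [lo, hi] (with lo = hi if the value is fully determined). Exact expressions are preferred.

|AB| ∈ {14}
|BC| ∈ {19}
|AC| ∈ {√(266·√(2) + 557)}

|AC| = √(266·√(2) + 557)  (≈ 30.5480)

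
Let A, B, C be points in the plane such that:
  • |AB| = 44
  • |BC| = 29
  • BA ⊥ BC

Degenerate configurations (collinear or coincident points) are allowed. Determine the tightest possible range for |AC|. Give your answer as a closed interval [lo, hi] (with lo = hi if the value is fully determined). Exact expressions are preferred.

|AC| = √(2777)  (≈ 52.6972)

|AB| ∈ {44}
|BC| ∈ {29}
|AC| ∈ {√(2777)}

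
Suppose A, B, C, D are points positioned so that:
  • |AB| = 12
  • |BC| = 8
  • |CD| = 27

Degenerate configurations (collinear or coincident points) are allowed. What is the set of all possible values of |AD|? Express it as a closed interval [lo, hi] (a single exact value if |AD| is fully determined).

|AB| ∈ {12}
|BC| ∈ {8}
|CD| ∈ {27}
|AC| ∈ [4, 20]
|BD| ∈ [19, 35]
|AD| ∈ [7, 47]

|AD| ∈ [7, 47]  (≈ [7.0000, 47.0000])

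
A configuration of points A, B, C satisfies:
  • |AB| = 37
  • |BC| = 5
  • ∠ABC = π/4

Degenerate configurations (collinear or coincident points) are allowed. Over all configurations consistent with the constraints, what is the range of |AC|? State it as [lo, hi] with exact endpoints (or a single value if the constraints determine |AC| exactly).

|AC| = √(1394 - 185·√(2))  (≈ 33.6507)

|AB| ∈ {37}
|BC| ∈ {5}
|AC| ∈ {√(1394 - 185·√(2))}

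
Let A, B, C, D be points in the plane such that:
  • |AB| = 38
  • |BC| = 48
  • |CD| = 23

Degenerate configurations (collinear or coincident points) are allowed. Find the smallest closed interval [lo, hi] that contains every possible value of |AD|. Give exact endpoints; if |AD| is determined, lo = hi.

|AB| ∈ {38}
|BC| ∈ {48}
|CD| ∈ {23}
|AC| ∈ [10, 86]
|BD| ∈ [25, 71]
|AD| ∈ [0, 109]

|AD| ∈ [0, 109]  (≈ [0.0000, 109.0000])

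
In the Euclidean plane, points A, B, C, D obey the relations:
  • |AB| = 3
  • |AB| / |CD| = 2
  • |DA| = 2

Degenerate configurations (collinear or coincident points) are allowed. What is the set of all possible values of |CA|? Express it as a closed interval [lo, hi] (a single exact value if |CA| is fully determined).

|AB| ∈ {3}
|AD| ∈ {2}
|CD| ∈ {3/2}
|BD| ∈ [1, 5]
|AC| ∈ [1/2, 7/2]
|BC| ∈ [0, 13/2]

|CA| ∈ [1/2, 7/2]  (≈ [0.5000, 3.5000])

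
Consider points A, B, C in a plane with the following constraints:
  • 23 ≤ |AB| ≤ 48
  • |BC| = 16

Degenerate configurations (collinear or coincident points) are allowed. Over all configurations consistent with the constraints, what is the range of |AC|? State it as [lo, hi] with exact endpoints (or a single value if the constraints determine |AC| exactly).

|AC| ∈ [7, 64]  (≈ [7.0000, 64.0000])

|AB| ∈ [23, 48]
|BC| ∈ {16}
|AC| ∈ [7, 64]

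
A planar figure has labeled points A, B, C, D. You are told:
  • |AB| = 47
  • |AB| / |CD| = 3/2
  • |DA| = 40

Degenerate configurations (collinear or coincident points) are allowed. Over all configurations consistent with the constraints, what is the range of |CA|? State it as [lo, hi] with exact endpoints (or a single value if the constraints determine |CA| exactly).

|CA| ∈ [26/3, 214/3]  (≈ [8.6667, 71.3333])

|AB| ∈ {47}
|AD| ∈ {40}
|CD| ∈ {94/3}
|BD| ∈ [7, 87]
|AC| ∈ [26/3, 214/3]
|BC| ∈ [0, 355/3]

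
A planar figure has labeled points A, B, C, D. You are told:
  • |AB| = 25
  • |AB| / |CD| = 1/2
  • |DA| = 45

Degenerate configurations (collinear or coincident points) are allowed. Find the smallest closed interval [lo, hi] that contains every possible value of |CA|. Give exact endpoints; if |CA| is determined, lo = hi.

|CA| ∈ [5, 95]  (≈ [5.0000, 95.0000])

|AB| ∈ {25}
|AD| ∈ {45}
|CD| ∈ {50}
|BD| ∈ [20, 70]
|AC| ∈ [5, 95]
|BC| ∈ [0, 120]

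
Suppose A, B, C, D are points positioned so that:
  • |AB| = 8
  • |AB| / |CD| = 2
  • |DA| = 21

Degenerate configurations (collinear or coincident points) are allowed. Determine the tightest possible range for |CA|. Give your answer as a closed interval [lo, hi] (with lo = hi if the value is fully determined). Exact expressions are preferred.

|AB| ∈ {8}
|AD| ∈ {21}
|CD| ∈ {4}
|BD| ∈ [13, 29]
|AC| ∈ [17, 25]
|BC| ∈ [9, 33]

|CA| ∈ [17, 25]  (≈ [17.0000, 25.0000])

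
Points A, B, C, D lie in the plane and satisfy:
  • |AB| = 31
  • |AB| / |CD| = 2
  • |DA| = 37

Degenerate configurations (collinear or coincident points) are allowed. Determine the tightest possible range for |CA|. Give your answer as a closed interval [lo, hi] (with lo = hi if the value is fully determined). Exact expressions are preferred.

|CA| ∈ [43/2, 105/2]  (≈ [21.5000, 52.5000])

|AB| ∈ {31}
|AD| ∈ {37}
|CD| ∈ {31/2}
|BD| ∈ [6, 68]
|AC| ∈ [43/2, 105/2]
|BC| ∈ [0, 167/2]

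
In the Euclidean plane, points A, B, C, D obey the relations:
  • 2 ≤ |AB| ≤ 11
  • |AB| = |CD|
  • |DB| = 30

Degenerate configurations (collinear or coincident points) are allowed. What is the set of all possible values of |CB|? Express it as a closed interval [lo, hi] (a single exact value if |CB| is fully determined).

|CB| ∈ [19, 41]  (≈ [19.0000, 41.0000])

|AB| ∈ [2, 11]
|BD| ∈ {30}
|CD| ∈ [2, 11]
|AD| ∈ [19, 41]
|BC| ∈ [19, 41]
|AC| ∈ [8, 52]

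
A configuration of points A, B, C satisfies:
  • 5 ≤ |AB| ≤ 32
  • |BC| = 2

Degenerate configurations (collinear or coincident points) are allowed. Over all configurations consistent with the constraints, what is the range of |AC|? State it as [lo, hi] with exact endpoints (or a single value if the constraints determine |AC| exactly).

|AB| ∈ [5, 32]
|BC| ∈ {2}
|AC| ∈ [3, 34]

|AC| ∈ [3, 34]  (≈ [3.0000, 34.0000])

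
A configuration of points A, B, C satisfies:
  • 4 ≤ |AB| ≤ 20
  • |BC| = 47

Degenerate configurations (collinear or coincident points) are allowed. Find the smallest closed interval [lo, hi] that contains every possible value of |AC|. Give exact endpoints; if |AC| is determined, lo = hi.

|AC| ∈ [27, 67]  (≈ [27.0000, 67.0000])

|AB| ∈ [4, 20]
|BC| ∈ {47}
|AC| ∈ [27, 67]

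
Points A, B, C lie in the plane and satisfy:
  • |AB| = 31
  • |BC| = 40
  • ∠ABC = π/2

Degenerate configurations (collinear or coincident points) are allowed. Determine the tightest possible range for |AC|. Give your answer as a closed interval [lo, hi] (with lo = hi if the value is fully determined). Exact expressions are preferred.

|AB| ∈ {31}
|BC| ∈ {40}
|AC| ∈ {√(2561)}

|AC| = √(2561)  (≈ 50.6063)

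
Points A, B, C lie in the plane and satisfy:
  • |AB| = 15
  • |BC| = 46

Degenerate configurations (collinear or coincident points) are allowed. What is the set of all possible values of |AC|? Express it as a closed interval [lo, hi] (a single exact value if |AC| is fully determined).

|AC| ∈ [31, 61]  (≈ [31.0000, 61.0000])

|AB| ∈ {15}
|BC| ∈ {46}
|AC| ∈ [31, 61]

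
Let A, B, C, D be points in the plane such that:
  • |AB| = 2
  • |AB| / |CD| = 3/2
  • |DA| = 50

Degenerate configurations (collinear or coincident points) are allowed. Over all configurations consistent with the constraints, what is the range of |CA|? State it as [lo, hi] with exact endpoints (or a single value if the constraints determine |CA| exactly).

|AB| ∈ {2}
|AD| ∈ {50}
|CD| ∈ {4/3}
|BD| ∈ [48, 52]
|AC| ∈ [146/3, 154/3]
|BC| ∈ [140/3, 160/3]

|CA| ∈ [146/3, 154/3]  (≈ [48.6667, 51.3333])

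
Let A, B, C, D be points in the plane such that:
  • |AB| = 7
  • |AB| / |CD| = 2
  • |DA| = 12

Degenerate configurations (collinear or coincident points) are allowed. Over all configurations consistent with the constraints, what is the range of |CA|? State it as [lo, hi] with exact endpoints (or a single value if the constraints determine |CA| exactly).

|AB| ∈ {7}
|AD| ∈ {12}
|CD| ∈ {7/2}
|BD| ∈ [5, 19]
|AC| ∈ [17/2, 31/2]
|BC| ∈ [3/2, 45/2]

|CA| ∈ [17/2, 31/2]  (≈ [8.5000, 15.5000])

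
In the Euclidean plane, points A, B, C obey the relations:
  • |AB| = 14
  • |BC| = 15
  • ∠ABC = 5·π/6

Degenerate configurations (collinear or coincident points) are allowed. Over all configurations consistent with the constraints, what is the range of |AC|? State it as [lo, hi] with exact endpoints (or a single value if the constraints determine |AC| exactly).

|AC| = √(210·√(3) + 421)  (≈ 28.0130)

|AB| ∈ {14}
|BC| ∈ {15}
|AC| ∈ {√(210·√(3) + 421)}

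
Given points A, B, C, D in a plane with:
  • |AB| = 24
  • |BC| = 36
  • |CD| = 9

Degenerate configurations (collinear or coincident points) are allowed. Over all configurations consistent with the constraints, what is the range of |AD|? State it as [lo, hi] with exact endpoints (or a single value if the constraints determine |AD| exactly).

|AB| ∈ {24}
|BC| ∈ {36}
|CD| ∈ {9}
|AC| ∈ [12, 60]
|BD| ∈ [27, 45]
|AD| ∈ [3, 69]

|AD| ∈ [3, 69]  (≈ [3.0000, 69.0000])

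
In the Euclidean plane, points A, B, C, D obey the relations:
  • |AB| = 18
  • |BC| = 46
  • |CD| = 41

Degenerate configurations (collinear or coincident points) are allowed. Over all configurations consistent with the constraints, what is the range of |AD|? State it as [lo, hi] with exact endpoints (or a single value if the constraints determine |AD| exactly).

|AB| ∈ {18}
|BC| ∈ {46}
|CD| ∈ {41}
|AC| ∈ [28, 64]
|BD| ∈ [5, 87]
|AD| ∈ [0, 105]

|AD| ∈ [0, 105]  (≈ [0.0000, 105.0000])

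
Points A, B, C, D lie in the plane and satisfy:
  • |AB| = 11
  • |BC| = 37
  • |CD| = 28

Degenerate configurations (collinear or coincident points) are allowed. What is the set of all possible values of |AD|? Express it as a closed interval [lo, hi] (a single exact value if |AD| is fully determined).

|AB| ∈ {11}
|BC| ∈ {37}
|CD| ∈ {28}
|AC| ∈ [26, 48]
|BD| ∈ [9, 65]
|AD| ∈ [0, 76]

|AD| ∈ [0, 76]  (≈ [0.0000, 76.0000])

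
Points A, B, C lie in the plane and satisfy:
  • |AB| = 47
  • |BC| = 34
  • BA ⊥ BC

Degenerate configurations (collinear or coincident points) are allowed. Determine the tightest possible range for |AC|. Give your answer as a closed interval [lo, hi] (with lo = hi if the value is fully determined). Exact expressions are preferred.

|AC| = √(3365)  (≈ 58.0086)

|AB| ∈ {47}
|BC| ∈ {34}
|AC| ∈ {√(3365)}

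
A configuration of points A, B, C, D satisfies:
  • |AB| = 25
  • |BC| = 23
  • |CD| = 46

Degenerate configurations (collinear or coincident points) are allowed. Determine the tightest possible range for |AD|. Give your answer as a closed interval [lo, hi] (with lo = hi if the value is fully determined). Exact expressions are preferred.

|AB| ∈ {25}
|BC| ∈ {23}
|CD| ∈ {46}
|AC| ∈ [2, 48]
|BD| ∈ [23, 69]
|AD| ∈ [0, 94]

|AD| ∈ [0, 94]  (≈ [0.0000, 94.0000])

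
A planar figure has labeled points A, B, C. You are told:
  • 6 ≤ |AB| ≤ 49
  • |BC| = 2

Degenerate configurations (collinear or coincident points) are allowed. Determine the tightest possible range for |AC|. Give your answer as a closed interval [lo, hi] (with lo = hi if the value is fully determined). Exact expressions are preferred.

|AC| ∈ [4, 51]  (≈ [4.0000, 51.0000])

|AB| ∈ [6, 49]
|BC| ∈ {2}
|AC| ∈ [4, 51]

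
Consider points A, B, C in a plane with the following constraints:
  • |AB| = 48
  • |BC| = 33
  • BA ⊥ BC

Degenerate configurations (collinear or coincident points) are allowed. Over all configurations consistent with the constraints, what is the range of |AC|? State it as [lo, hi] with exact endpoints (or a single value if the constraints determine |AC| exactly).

|AB| ∈ {48}
|BC| ∈ {33}
|AC| ∈ {3·√(377)}

|AC| = 3·√(377)  (≈ 58.2495)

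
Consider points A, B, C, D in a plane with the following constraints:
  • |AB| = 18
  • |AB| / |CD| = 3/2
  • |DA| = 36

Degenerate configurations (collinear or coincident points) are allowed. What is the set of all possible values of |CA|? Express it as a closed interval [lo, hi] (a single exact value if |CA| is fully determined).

|CA| ∈ [24, 48]  (≈ [24.0000, 48.0000])

|AB| ∈ {18}
|AD| ∈ {36}
|CD| ∈ {12}
|BD| ∈ [18, 54]
|AC| ∈ [24, 48]
|BC| ∈ [6, 66]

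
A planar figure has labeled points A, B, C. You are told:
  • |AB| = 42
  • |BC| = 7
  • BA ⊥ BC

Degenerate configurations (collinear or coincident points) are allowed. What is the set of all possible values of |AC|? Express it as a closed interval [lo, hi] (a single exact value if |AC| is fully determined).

|AC| = 7·√(37)  (≈ 42.5793)

|AB| ∈ {42}
|BC| ∈ {7}
|AC| ∈ {7·√(37)}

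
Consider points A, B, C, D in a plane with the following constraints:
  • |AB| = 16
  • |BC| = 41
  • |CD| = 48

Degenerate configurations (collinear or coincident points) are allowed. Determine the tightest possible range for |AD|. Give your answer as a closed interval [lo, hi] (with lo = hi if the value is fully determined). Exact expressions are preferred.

|AD| ∈ [0, 105]  (≈ [0.0000, 105.0000])

|AB| ∈ {16}
|BC| ∈ {41}
|CD| ∈ {48}
|AC| ∈ [25, 57]
|BD| ∈ [7, 89]
|AD| ∈ [0, 105]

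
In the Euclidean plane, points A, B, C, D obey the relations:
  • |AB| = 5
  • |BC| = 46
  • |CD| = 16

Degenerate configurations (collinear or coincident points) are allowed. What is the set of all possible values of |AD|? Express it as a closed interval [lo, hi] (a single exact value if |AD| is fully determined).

|AD| ∈ [25, 67]  (≈ [25.0000, 67.0000])

|AB| ∈ {5}
|BC| ∈ {46}
|CD| ∈ {16}
|AC| ∈ [41, 51]
|BD| ∈ [30, 62]
|AD| ∈ [25, 67]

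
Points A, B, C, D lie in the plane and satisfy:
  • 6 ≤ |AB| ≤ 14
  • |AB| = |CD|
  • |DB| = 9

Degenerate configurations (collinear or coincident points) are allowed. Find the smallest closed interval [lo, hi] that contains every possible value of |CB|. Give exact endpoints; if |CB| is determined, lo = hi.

|AB| ∈ [6, 14]
|BD| ∈ {9}
|CD| ∈ [6, 14]
|AD| ∈ [0, 23]
|BC| ∈ [0, 23]
|AC| ∈ [0, 37]

|CB| ∈ [0, 23]  (≈ [0.0000, 23.0000])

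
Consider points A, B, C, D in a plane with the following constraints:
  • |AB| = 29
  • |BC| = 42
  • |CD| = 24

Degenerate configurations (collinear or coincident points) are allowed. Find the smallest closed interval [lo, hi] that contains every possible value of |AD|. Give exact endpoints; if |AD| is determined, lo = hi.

|AD| ∈ [0, 95]  (≈ [0.0000, 95.0000])

|AB| ∈ {29}
|BC| ∈ {42}
|CD| ∈ {24}
|AC| ∈ [13, 71]
|BD| ∈ [18, 66]
|AD| ∈ [0, 95]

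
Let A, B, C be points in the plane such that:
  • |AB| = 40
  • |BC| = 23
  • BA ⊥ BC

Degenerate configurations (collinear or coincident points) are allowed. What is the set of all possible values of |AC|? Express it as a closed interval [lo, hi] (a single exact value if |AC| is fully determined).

|AB| ∈ {40}
|BC| ∈ {23}
|AC| ∈ {√(2129)}

|AC| = √(2129)  (≈ 46.1411)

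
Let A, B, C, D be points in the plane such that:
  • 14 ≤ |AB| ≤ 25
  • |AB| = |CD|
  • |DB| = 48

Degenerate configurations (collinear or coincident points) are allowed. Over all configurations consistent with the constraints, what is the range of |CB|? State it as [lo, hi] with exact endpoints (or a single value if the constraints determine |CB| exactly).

|AB| ∈ [14, 25]
|BD| ∈ {48}
|CD| ∈ [14, 25]
|AD| ∈ [23, 73]
|BC| ∈ [23, 73]
|AC| ∈ [0, 98]

|CB| ∈ [23, 73]  (≈ [23.0000, 73.0000])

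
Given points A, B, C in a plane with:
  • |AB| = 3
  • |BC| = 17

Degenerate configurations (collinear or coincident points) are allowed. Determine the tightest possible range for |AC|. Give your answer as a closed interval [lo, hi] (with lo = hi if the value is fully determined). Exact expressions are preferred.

|AB| ∈ {3}
|BC| ∈ {17}
|AC| ∈ [14, 20]

|AC| ∈ [14, 20]  (≈ [14.0000, 20.0000])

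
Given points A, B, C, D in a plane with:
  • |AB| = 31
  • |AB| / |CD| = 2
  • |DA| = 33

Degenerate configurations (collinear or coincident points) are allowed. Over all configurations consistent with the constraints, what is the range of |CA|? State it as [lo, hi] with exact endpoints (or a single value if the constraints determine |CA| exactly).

|CA| ∈ [35/2, 97/2]  (≈ [17.5000, 48.5000])

|AB| ∈ {31}
|AD| ∈ {33}
|CD| ∈ {31/2}
|BD| ∈ [2, 64]
|AC| ∈ [35/2, 97/2]
|BC| ∈ [0, 159/2]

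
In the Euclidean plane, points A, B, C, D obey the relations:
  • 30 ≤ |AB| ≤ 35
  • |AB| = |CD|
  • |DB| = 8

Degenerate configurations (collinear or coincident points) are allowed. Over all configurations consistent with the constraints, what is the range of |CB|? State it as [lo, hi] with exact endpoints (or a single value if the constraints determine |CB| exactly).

|CB| ∈ [22, 43]  (≈ [22.0000, 43.0000])

|AB| ∈ [30, 35]
|BD| ∈ {8}
|CD| ∈ [30, 35]
|AD| ∈ [22, 43]
|BC| ∈ [22, 43]
|AC| ∈ [0, 78]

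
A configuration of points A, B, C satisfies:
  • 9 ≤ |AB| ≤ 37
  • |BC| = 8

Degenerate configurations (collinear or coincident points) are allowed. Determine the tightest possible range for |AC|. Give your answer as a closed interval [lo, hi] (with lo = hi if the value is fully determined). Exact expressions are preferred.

|AB| ∈ [9, 37]
|BC| ∈ {8}
|AC| ∈ [1, 45]

|AC| ∈ [1, 45]  (≈ [1.0000, 45.0000])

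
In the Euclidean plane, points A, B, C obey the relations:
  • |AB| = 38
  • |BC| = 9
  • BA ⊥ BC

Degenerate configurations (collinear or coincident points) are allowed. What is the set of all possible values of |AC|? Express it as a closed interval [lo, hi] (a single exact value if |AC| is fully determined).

|AB| ∈ {38}
|BC| ∈ {9}
|AC| ∈ {5·√(61)}

|AC| = 5·√(61)  (≈ 39.0512)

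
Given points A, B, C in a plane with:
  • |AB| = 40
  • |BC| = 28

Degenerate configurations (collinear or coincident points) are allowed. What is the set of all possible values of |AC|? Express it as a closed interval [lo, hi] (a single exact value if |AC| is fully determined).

|AB| ∈ {40}
|BC| ∈ {28}
|AC| ∈ [12, 68]

|AC| ∈ [12, 68]  (≈ [12.0000, 68.0000])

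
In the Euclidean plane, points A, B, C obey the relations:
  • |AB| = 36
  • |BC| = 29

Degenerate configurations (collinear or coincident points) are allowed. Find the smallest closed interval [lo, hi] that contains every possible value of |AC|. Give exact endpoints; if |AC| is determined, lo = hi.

|AC| ∈ [7, 65]  (≈ [7.0000, 65.0000])

|AB| ∈ {36}
|BC| ∈ {29}
|AC| ∈ [7, 65]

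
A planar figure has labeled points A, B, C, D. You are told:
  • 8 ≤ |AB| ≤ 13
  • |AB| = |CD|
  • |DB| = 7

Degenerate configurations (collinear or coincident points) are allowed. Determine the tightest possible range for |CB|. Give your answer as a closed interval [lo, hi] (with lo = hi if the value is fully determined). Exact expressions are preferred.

|AB| ∈ [8, 13]
|BD| ∈ {7}
|CD| ∈ [8, 13]
|AD| ∈ [1, 20]
|BC| ∈ [1, 20]
|AC| ∈ [0, 33]

|CB| ∈ [1, 20]  (≈ [1.0000, 20.0000])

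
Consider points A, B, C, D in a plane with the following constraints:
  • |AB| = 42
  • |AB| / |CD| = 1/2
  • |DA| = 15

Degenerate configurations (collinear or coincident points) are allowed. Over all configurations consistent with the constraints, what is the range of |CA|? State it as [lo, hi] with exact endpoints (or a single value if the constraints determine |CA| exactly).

|AB| ∈ {42}
|AD| ∈ {15}
|CD| ∈ {84}
|BD| ∈ [27, 57]
|AC| ∈ [69, 99]
|BC| ∈ [27, 141]

|CA| ∈ [69, 99]  (≈ [69.0000, 99.0000])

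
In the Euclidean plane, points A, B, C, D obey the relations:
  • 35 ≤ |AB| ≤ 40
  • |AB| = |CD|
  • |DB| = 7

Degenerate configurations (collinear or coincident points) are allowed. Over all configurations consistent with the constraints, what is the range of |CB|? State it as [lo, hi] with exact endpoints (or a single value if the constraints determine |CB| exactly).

|CB| ∈ [28, 47]  (≈ [28.0000, 47.0000])

|AB| ∈ [35, 40]
|BD| ∈ {7}
|CD| ∈ [35, 40]
|AD| ∈ [28, 47]
|BC| ∈ [28, 47]
|AC| ∈ [0, 87]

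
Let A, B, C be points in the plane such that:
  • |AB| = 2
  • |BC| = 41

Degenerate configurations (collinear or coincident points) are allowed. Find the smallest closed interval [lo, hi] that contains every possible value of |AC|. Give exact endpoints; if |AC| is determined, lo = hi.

|AB| ∈ {2}
|BC| ∈ {41}
|AC| ∈ [39, 43]

|AC| ∈ [39, 43]  (≈ [39.0000, 43.0000])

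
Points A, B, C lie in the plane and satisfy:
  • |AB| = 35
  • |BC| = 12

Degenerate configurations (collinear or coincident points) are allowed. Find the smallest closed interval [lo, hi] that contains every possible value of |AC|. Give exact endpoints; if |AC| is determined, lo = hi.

|AC| ∈ [23, 47]  (≈ [23.0000, 47.0000])

|AB| ∈ {35}
|BC| ∈ {12}
|AC| ∈ [23, 47]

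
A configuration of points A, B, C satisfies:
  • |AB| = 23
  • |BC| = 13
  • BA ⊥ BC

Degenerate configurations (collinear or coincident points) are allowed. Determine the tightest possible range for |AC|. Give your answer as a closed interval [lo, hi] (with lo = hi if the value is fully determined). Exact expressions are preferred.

|AC| = √(698)  (≈ 26.4197)

|AB| ∈ {23}
|BC| ∈ {13}
|AC| ∈ {√(698)}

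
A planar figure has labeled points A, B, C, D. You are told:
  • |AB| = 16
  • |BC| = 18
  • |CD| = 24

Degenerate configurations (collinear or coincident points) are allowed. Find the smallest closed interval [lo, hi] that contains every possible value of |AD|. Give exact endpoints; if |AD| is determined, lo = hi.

|AB| ∈ {16}
|BC| ∈ {18}
|CD| ∈ {24}
|AC| ∈ [2, 34]
|BD| ∈ [6, 42]
|AD| ∈ [0, 58]

|AD| ∈ [0, 58]  (≈ [0.0000, 58.0000])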